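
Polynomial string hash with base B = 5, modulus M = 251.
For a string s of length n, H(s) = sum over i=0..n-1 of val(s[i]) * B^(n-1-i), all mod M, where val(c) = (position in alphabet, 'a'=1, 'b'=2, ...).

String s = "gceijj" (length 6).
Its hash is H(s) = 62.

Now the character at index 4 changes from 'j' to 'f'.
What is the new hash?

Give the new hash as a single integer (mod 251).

Answer: 42

Derivation:
val('j') = 10, val('f') = 6
Position k = 4, exponent = n-1-k = 1
B^1 mod M = 5^1 mod 251 = 5
Delta = (6 - 10) * 5 mod 251 = 231
New hash = (62 + 231) mod 251 = 42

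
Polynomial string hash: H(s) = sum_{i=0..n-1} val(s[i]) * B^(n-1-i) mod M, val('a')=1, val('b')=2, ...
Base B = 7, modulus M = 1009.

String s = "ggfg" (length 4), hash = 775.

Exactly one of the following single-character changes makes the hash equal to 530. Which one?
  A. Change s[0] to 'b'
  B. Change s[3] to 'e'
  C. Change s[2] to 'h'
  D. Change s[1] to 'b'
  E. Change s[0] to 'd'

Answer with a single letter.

Answer: D

Derivation:
Option A: s[0]='g'->'b', delta=(2-7)*7^3 mod 1009 = 303, hash=775+303 mod 1009 = 69
Option B: s[3]='g'->'e', delta=(5-7)*7^0 mod 1009 = 1007, hash=775+1007 mod 1009 = 773
Option C: s[2]='f'->'h', delta=(8-6)*7^1 mod 1009 = 14, hash=775+14 mod 1009 = 789
Option D: s[1]='g'->'b', delta=(2-7)*7^2 mod 1009 = 764, hash=775+764 mod 1009 = 530 <-- target
Option E: s[0]='g'->'d', delta=(4-7)*7^3 mod 1009 = 989, hash=775+989 mod 1009 = 755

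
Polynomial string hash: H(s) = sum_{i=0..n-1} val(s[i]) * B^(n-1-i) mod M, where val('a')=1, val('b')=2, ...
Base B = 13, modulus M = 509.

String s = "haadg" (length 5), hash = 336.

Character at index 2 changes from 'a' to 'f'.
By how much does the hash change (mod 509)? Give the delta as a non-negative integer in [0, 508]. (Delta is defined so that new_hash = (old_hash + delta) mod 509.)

Answer: 336

Derivation:
Delta formula: (val(new) - val(old)) * B^(n-1-k) mod M
  val('f') - val('a') = 6 - 1 = 5
  B^(n-1-k) = 13^2 mod 509 = 169
  Delta = 5 * 169 mod 509 = 336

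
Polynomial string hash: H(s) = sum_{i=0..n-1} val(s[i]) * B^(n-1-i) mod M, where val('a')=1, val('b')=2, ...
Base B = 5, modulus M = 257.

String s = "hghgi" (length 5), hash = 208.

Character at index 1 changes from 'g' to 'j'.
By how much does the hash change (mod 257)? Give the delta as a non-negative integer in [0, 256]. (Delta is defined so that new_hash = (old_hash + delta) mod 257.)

Answer: 118

Derivation:
Delta formula: (val(new) - val(old)) * B^(n-1-k) mod M
  val('j') - val('g') = 10 - 7 = 3
  B^(n-1-k) = 5^3 mod 257 = 125
  Delta = 3 * 125 mod 257 = 118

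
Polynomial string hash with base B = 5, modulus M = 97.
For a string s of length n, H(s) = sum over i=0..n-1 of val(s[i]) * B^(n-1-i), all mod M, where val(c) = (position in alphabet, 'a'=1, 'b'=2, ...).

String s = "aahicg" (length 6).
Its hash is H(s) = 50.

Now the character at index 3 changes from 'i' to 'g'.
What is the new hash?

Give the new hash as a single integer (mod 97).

val('i') = 9, val('g') = 7
Position k = 3, exponent = n-1-k = 2
B^2 mod M = 5^2 mod 97 = 25
Delta = (7 - 9) * 25 mod 97 = 47
New hash = (50 + 47) mod 97 = 0

Answer: 0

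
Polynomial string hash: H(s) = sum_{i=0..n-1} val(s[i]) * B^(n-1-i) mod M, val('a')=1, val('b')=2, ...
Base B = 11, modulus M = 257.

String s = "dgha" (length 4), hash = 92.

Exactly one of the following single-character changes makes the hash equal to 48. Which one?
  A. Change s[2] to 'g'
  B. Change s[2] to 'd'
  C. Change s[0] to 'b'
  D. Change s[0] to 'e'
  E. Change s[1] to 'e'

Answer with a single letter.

Option A: s[2]='h'->'g', delta=(7-8)*11^1 mod 257 = 246, hash=92+246 mod 257 = 81
Option B: s[2]='h'->'d', delta=(4-8)*11^1 mod 257 = 213, hash=92+213 mod 257 = 48 <-- target
Option C: s[0]='d'->'b', delta=(2-4)*11^3 mod 257 = 165, hash=92+165 mod 257 = 0
Option D: s[0]='d'->'e', delta=(5-4)*11^3 mod 257 = 46, hash=92+46 mod 257 = 138
Option E: s[1]='g'->'e', delta=(5-7)*11^2 mod 257 = 15, hash=92+15 mod 257 = 107

Answer: B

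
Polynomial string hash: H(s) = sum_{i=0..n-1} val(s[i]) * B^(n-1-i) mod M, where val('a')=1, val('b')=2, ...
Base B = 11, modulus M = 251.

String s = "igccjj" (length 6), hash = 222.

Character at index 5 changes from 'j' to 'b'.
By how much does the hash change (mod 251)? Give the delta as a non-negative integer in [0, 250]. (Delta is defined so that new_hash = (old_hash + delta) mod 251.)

Answer: 243

Derivation:
Delta formula: (val(new) - val(old)) * B^(n-1-k) mod M
  val('b') - val('j') = 2 - 10 = -8
  B^(n-1-k) = 11^0 mod 251 = 1
  Delta = -8 * 1 mod 251 = 243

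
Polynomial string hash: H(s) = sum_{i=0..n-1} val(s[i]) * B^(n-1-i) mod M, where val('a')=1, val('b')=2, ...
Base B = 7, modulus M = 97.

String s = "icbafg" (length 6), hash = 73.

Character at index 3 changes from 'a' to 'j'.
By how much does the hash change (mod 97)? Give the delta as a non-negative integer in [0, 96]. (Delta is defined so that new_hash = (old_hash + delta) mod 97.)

Answer: 53

Derivation:
Delta formula: (val(new) - val(old)) * B^(n-1-k) mod M
  val('j') - val('a') = 10 - 1 = 9
  B^(n-1-k) = 7^2 mod 97 = 49
  Delta = 9 * 49 mod 97 = 53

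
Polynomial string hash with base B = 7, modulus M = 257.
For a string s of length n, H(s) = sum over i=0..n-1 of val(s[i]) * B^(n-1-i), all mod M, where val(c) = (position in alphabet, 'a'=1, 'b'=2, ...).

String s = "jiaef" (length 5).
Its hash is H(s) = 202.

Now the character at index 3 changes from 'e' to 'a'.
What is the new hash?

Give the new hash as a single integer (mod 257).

Answer: 174

Derivation:
val('e') = 5, val('a') = 1
Position k = 3, exponent = n-1-k = 1
B^1 mod M = 7^1 mod 257 = 7
Delta = (1 - 5) * 7 mod 257 = 229
New hash = (202 + 229) mod 257 = 174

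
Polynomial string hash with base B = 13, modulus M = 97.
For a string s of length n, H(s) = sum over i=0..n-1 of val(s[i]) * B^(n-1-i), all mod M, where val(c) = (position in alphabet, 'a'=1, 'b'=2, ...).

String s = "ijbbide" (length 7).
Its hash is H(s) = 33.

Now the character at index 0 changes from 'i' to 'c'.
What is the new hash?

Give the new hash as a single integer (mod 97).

Answer: 81

Derivation:
val('i') = 9, val('c') = 3
Position k = 0, exponent = n-1-k = 6
B^6 mod M = 13^6 mod 97 = 89
Delta = (3 - 9) * 89 mod 97 = 48
New hash = (33 + 48) mod 97 = 81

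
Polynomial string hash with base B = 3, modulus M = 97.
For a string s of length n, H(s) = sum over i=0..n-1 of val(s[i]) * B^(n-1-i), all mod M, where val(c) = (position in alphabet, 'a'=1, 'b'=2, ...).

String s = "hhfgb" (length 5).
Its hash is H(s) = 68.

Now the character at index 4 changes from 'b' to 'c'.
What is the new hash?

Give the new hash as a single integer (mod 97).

Answer: 69

Derivation:
val('b') = 2, val('c') = 3
Position k = 4, exponent = n-1-k = 0
B^0 mod M = 3^0 mod 97 = 1
Delta = (3 - 2) * 1 mod 97 = 1
New hash = (68 + 1) mod 97 = 69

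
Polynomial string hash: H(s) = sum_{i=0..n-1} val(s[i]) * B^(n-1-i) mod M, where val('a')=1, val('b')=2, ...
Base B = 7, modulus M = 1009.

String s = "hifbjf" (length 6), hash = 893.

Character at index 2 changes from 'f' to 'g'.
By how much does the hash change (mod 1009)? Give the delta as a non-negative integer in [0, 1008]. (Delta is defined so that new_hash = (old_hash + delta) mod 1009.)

Delta formula: (val(new) - val(old)) * B^(n-1-k) mod M
  val('g') - val('f') = 7 - 6 = 1
  B^(n-1-k) = 7^3 mod 1009 = 343
  Delta = 1 * 343 mod 1009 = 343

Answer: 343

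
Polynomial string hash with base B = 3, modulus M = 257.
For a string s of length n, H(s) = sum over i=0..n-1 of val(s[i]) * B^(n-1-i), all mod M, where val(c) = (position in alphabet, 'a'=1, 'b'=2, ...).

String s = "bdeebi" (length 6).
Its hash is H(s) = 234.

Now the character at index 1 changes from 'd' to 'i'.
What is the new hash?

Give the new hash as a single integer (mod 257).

Answer: 125

Derivation:
val('d') = 4, val('i') = 9
Position k = 1, exponent = n-1-k = 4
B^4 mod M = 3^4 mod 257 = 81
Delta = (9 - 4) * 81 mod 257 = 148
New hash = (234 + 148) mod 257 = 125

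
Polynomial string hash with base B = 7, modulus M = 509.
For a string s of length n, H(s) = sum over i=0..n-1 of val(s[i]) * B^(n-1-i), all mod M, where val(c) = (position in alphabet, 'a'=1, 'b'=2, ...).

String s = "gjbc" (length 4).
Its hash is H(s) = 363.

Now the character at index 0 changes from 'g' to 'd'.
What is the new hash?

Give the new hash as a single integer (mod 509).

Answer: 352

Derivation:
val('g') = 7, val('d') = 4
Position k = 0, exponent = n-1-k = 3
B^3 mod M = 7^3 mod 509 = 343
Delta = (4 - 7) * 343 mod 509 = 498
New hash = (363 + 498) mod 509 = 352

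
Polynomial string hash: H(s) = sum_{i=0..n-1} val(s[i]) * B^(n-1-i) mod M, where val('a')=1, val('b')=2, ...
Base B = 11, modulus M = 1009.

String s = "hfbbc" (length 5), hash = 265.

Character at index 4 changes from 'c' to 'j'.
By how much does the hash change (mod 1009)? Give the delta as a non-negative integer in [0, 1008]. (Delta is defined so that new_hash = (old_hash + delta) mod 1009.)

Delta formula: (val(new) - val(old)) * B^(n-1-k) mod M
  val('j') - val('c') = 10 - 3 = 7
  B^(n-1-k) = 11^0 mod 1009 = 1
  Delta = 7 * 1 mod 1009 = 7

Answer: 7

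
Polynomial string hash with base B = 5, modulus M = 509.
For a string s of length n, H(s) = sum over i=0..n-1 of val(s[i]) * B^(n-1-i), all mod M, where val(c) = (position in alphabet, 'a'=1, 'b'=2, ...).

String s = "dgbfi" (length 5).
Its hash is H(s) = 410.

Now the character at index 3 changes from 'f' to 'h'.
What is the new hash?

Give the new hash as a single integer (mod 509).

val('f') = 6, val('h') = 8
Position k = 3, exponent = n-1-k = 1
B^1 mod M = 5^1 mod 509 = 5
Delta = (8 - 6) * 5 mod 509 = 10
New hash = (410 + 10) mod 509 = 420

Answer: 420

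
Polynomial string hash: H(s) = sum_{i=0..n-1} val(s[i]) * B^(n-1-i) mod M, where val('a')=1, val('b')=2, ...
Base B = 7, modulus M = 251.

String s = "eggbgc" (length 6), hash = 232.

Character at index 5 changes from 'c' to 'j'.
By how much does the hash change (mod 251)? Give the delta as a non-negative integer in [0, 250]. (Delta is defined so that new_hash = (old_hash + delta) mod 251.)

Delta formula: (val(new) - val(old)) * B^(n-1-k) mod M
  val('j') - val('c') = 10 - 3 = 7
  B^(n-1-k) = 7^0 mod 251 = 1
  Delta = 7 * 1 mod 251 = 7

Answer: 7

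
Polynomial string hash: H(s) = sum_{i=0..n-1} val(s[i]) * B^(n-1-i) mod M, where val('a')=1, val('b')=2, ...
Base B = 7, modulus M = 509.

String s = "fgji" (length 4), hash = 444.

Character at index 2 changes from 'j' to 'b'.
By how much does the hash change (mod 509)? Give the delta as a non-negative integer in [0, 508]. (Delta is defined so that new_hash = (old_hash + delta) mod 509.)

Delta formula: (val(new) - val(old)) * B^(n-1-k) mod M
  val('b') - val('j') = 2 - 10 = -8
  B^(n-1-k) = 7^1 mod 509 = 7
  Delta = -8 * 7 mod 509 = 453

Answer: 453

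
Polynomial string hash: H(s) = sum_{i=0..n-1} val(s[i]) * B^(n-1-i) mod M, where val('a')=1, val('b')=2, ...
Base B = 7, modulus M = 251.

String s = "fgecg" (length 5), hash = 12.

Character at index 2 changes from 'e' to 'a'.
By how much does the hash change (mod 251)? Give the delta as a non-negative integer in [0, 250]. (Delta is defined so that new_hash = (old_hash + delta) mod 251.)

Delta formula: (val(new) - val(old)) * B^(n-1-k) mod M
  val('a') - val('e') = 1 - 5 = -4
  B^(n-1-k) = 7^2 mod 251 = 49
  Delta = -4 * 49 mod 251 = 55

Answer: 55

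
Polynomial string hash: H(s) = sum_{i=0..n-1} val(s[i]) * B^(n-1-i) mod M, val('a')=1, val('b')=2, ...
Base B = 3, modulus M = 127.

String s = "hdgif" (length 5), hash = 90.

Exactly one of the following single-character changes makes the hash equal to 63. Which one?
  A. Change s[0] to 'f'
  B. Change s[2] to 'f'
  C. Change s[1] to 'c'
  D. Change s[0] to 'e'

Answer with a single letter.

Option A: s[0]='h'->'f', delta=(6-8)*3^4 mod 127 = 92, hash=90+92 mod 127 = 55
Option B: s[2]='g'->'f', delta=(6-7)*3^2 mod 127 = 118, hash=90+118 mod 127 = 81
Option C: s[1]='d'->'c', delta=(3-4)*3^3 mod 127 = 100, hash=90+100 mod 127 = 63 <-- target
Option D: s[0]='h'->'e', delta=(5-8)*3^4 mod 127 = 11, hash=90+11 mod 127 = 101

Answer: C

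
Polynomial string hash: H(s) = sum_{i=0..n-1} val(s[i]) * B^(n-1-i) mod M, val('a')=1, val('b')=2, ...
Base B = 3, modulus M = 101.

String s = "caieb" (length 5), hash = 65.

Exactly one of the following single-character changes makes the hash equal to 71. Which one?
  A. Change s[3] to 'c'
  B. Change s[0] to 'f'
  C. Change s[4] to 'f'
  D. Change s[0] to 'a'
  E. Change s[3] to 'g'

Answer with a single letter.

Answer: E

Derivation:
Option A: s[3]='e'->'c', delta=(3-5)*3^1 mod 101 = 95, hash=65+95 mod 101 = 59
Option B: s[0]='c'->'f', delta=(6-3)*3^4 mod 101 = 41, hash=65+41 mod 101 = 5
Option C: s[4]='b'->'f', delta=(6-2)*3^0 mod 101 = 4, hash=65+4 mod 101 = 69
Option D: s[0]='c'->'a', delta=(1-3)*3^4 mod 101 = 40, hash=65+40 mod 101 = 4
Option E: s[3]='e'->'g', delta=(7-5)*3^1 mod 101 = 6, hash=65+6 mod 101 = 71 <-- target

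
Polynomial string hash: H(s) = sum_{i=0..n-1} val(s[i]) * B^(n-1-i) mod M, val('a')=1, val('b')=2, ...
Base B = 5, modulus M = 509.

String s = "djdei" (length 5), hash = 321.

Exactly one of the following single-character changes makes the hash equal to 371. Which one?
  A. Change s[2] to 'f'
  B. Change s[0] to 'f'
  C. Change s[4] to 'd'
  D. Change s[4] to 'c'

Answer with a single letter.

Option A: s[2]='d'->'f', delta=(6-4)*5^2 mod 509 = 50, hash=321+50 mod 509 = 371 <-- target
Option B: s[0]='d'->'f', delta=(6-4)*5^4 mod 509 = 232, hash=321+232 mod 509 = 44
Option C: s[4]='i'->'d', delta=(4-9)*5^0 mod 509 = 504, hash=321+504 mod 509 = 316
Option D: s[4]='i'->'c', delta=(3-9)*5^0 mod 509 = 503, hash=321+503 mod 509 = 315

Answer: A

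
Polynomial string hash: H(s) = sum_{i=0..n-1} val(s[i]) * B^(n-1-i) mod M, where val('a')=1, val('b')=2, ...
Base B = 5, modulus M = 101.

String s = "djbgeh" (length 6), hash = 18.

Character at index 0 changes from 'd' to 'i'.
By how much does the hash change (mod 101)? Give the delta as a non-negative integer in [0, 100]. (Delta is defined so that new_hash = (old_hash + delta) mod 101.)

Answer: 71

Derivation:
Delta formula: (val(new) - val(old)) * B^(n-1-k) mod M
  val('i') - val('d') = 9 - 4 = 5
  B^(n-1-k) = 5^5 mod 101 = 95
  Delta = 5 * 95 mod 101 = 71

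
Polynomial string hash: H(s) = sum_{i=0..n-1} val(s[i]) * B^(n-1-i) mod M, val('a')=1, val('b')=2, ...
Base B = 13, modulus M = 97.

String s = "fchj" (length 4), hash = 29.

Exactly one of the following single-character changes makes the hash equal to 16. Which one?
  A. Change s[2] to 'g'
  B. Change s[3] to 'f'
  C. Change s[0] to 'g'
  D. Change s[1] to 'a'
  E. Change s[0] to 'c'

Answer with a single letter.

Answer: A

Derivation:
Option A: s[2]='h'->'g', delta=(7-8)*13^1 mod 97 = 84, hash=29+84 mod 97 = 16 <-- target
Option B: s[3]='j'->'f', delta=(6-10)*13^0 mod 97 = 93, hash=29+93 mod 97 = 25
Option C: s[0]='f'->'g', delta=(7-6)*13^3 mod 97 = 63, hash=29+63 mod 97 = 92
Option D: s[1]='c'->'a', delta=(1-3)*13^2 mod 97 = 50, hash=29+50 mod 97 = 79
Option E: s[0]='f'->'c', delta=(3-6)*13^3 mod 97 = 5, hash=29+5 mod 97 = 34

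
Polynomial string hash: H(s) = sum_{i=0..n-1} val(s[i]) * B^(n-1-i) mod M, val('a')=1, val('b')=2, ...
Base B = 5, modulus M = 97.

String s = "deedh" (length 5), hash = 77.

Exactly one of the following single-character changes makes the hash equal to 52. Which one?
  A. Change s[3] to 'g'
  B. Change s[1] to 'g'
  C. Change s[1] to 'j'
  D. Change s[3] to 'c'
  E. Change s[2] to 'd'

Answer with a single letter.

Answer: E

Derivation:
Option A: s[3]='d'->'g', delta=(7-4)*5^1 mod 97 = 15, hash=77+15 mod 97 = 92
Option B: s[1]='e'->'g', delta=(7-5)*5^3 mod 97 = 56, hash=77+56 mod 97 = 36
Option C: s[1]='e'->'j', delta=(10-5)*5^3 mod 97 = 43, hash=77+43 mod 97 = 23
Option D: s[3]='d'->'c', delta=(3-4)*5^1 mod 97 = 92, hash=77+92 mod 97 = 72
Option E: s[2]='e'->'d', delta=(4-5)*5^2 mod 97 = 72, hash=77+72 mod 97 = 52 <-- target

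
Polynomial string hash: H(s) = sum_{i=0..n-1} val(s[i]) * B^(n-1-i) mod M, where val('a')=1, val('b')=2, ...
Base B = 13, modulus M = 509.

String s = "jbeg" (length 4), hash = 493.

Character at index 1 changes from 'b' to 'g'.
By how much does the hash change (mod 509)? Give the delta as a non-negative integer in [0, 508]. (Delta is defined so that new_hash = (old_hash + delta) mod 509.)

Delta formula: (val(new) - val(old)) * B^(n-1-k) mod M
  val('g') - val('b') = 7 - 2 = 5
  B^(n-1-k) = 13^2 mod 509 = 169
  Delta = 5 * 169 mod 509 = 336

Answer: 336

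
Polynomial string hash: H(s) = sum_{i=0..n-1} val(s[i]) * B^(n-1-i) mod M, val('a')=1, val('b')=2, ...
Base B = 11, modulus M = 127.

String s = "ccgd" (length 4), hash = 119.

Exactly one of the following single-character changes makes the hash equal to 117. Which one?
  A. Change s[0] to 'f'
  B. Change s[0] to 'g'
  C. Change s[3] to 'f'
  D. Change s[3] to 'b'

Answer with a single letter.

Answer: D

Derivation:
Option A: s[0]='c'->'f', delta=(6-3)*11^3 mod 127 = 56, hash=119+56 mod 127 = 48
Option B: s[0]='c'->'g', delta=(7-3)*11^3 mod 127 = 117, hash=119+117 mod 127 = 109
Option C: s[3]='d'->'f', delta=(6-4)*11^0 mod 127 = 2, hash=119+2 mod 127 = 121
Option D: s[3]='d'->'b', delta=(2-4)*11^0 mod 127 = 125, hash=119+125 mod 127 = 117 <-- target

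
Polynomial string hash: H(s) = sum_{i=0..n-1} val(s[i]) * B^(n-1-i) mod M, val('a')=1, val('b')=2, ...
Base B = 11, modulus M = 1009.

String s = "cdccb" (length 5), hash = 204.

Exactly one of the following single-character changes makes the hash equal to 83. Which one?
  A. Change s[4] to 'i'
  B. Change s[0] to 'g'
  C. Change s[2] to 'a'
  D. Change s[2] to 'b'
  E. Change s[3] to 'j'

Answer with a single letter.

Answer: D

Derivation:
Option A: s[4]='b'->'i', delta=(9-2)*11^0 mod 1009 = 7, hash=204+7 mod 1009 = 211
Option B: s[0]='c'->'g', delta=(7-3)*11^4 mod 1009 = 42, hash=204+42 mod 1009 = 246
Option C: s[2]='c'->'a', delta=(1-3)*11^2 mod 1009 = 767, hash=204+767 mod 1009 = 971
Option D: s[2]='c'->'b', delta=(2-3)*11^2 mod 1009 = 888, hash=204+888 mod 1009 = 83 <-- target
Option E: s[3]='c'->'j', delta=(10-3)*11^1 mod 1009 = 77, hash=204+77 mod 1009 = 281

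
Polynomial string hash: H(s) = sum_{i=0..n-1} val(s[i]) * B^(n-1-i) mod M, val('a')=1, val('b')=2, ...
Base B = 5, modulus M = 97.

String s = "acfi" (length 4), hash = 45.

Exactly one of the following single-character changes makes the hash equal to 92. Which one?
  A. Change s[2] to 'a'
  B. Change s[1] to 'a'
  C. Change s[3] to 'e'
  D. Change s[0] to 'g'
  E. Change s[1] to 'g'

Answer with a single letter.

Option A: s[2]='f'->'a', delta=(1-6)*5^1 mod 97 = 72, hash=45+72 mod 97 = 20
Option B: s[1]='c'->'a', delta=(1-3)*5^2 mod 97 = 47, hash=45+47 mod 97 = 92 <-- target
Option C: s[3]='i'->'e', delta=(5-9)*5^0 mod 97 = 93, hash=45+93 mod 97 = 41
Option D: s[0]='a'->'g', delta=(7-1)*5^3 mod 97 = 71, hash=45+71 mod 97 = 19
Option E: s[1]='c'->'g', delta=(7-3)*5^2 mod 97 = 3, hash=45+3 mod 97 = 48

Answer: B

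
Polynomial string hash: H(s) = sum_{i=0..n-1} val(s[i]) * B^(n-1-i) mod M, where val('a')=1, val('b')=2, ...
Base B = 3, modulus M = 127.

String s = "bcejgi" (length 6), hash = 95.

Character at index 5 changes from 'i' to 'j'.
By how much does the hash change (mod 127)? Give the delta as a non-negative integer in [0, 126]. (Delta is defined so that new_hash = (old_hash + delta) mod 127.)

Delta formula: (val(new) - val(old)) * B^(n-1-k) mod M
  val('j') - val('i') = 10 - 9 = 1
  B^(n-1-k) = 3^0 mod 127 = 1
  Delta = 1 * 1 mod 127 = 1

Answer: 1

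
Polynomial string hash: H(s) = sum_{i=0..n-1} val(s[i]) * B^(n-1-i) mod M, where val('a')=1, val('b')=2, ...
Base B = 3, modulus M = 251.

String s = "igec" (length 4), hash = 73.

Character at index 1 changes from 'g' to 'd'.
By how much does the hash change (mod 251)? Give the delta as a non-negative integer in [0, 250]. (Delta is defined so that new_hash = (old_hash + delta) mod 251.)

Answer: 224

Derivation:
Delta formula: (val(new) - val(old)) * B^(n-1-k) mod M
  val('d') - val('g') = 4 - 7 = -3
  B^(n-1-k) = 3^2 mod 251 = 9
  Delta = -3 * 9 mod 251 = 224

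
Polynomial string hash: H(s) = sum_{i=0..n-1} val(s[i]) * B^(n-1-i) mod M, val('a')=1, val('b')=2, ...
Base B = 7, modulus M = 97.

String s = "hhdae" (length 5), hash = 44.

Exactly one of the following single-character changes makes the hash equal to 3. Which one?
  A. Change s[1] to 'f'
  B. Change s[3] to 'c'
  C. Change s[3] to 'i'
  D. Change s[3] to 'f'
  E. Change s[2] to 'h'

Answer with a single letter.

Answer: C

Derivation:
Option A: s[1]='h'->'f', delta=(6-8)*7^3 mod 97 = 90, hash=44+90 mod 97 = 37
Option B: s[3]='a'->'c', delta=(3-1)*7^1 mod 97 = 14, hash=44+14 mod 97 = 58
Option C: s[3]='a'->'i', delta=(9-1)*7^1 mod 97 = 56, hash=44+56 mod 97 = 3 <-- target
Option D: s[3]='a'->'f', delta=(6-1)*7^1 mod 97 = 35, hash=44+35 mod 97 = 79
Option E: s[2]='d'->'h', delta=(8-4)*7^2 mod 97 = 2, hash=44+2 mod 97 = 46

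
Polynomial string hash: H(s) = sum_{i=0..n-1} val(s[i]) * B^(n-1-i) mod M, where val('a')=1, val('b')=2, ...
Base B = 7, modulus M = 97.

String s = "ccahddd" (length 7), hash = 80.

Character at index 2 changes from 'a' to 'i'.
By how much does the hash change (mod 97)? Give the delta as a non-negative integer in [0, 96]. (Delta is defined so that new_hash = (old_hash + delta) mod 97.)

Delta formula: (val(new) - val(old)) * B^(n-1-k) mod M
  val('i') - val('a') = 9 - 1 = 8
  B^(n-1-k) = 7^4 mod 97 = 73
  Delta = 8 * 73 mod 97 = 2

Answer: 2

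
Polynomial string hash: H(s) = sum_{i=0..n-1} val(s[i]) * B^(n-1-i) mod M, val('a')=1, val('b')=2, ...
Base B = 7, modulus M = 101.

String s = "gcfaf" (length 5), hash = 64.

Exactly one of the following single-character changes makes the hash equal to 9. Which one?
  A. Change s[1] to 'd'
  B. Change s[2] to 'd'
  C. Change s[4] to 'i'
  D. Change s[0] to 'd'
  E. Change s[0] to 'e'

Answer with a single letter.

Option A: s[1]='c'->'d', delta=(4-3)*7^3 mod 101 = 40, hash=64+40 mod 101 = 3
Option B: s[2]='f'->'d', delta=(4-6)*7^2 mod 101 = 3, hash=64+3 mod 101 = 67
Option C: s[4]='f'->'i', delta=(9-6)*7^0 mod 101 = 3, hash=64+3 mod 101 = 67
Option D: s[0]='g'->'d', delta=(4-7)*7^4 mod 101 = 69, hash=64+69 mod 101 = 32
Option E: s[0]='g'->'e', delta=(5-7)*7^4 mod 101 = 46, hash=64+46 mod 101 = 9 <-- target

Answer: E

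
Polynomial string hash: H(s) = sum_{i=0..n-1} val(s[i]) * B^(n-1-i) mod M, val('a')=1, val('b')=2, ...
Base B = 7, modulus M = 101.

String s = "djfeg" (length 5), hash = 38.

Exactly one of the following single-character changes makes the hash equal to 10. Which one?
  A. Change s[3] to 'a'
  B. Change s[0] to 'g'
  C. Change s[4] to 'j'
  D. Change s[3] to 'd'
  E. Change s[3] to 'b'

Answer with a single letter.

Option A: s[3]='e'->'a', delta=(1-5)*7^1 mod 101 = 73, hash=38+73 mod 101 = 10 <-- target
Option B: s[0]='d'->'g', delta=(7-4)*7^4 mod 101 = 32, hash=38+32 mod 101 = 70
Option C: s[4]='g'->'j', delta=(10-7)*7^0 mod 101 = 3, hash=38+3 mod 101 = 41
Option D: s[3]='e'->'d', delta=(4-5)*7^1 mod 101 = 94, hash=38+94 mod 101 = 31
Option E: s[3]='e'->'b', delta=(2-5)*7^1 mod 101 = 80, hash=38+80 mod 101 = 17

Answer: A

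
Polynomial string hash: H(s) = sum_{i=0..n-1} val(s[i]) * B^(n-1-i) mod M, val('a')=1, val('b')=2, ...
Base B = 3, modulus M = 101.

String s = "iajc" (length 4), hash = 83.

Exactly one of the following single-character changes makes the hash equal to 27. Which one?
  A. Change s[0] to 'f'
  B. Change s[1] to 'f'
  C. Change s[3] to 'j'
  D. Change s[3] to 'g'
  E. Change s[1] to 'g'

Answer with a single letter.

Option A: s[0]='i'->'f', delta=(6-9)*3^3 mod 101 = 20, hash=83+20 mod 101 = 2
Option B: s[1]='a'->'f', delta=(6-1)*3^2 mod 101 = 45, hash=83+45 mod 101 = 27 <-- target
Option C: s[3]='c'->'j', delta=(10-3)*3^0 mod 101 = 7, hash=83+7 mod 101 = 90
Option D: s[3]='c'->'g', delta=(7-3)*3^0 mod 101 = 4, hash=83+4 mod 101 = 87
Option E: s[1]='a'->'g', delta=(7-1)*3^2 mod 101 = 54, hash=83+54 mod 101 = 36

Answer: B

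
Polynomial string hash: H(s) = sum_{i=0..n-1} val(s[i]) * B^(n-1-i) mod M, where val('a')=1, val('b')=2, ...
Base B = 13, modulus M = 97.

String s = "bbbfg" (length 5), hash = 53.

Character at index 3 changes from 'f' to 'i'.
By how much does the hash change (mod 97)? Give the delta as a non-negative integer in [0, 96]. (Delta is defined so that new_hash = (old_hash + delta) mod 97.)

Answer: 39

Derivation:
Delta formula: (val(new) - val(old)) * B^(n-1-k) mod M
  val('i') - val('f') = 9 - 6 = 3
  B^(n-1-k) = 13^1 mod 97 = 13
  Delta = 3 * 13 mod 97 = 39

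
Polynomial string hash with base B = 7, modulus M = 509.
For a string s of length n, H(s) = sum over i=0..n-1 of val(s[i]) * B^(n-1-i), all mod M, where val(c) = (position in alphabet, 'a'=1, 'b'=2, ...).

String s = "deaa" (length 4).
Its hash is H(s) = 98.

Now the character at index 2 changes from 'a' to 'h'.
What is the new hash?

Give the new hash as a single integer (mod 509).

val('a') = 1, val('h') = 8
Position k = 2, exponent = n-1-k = 1
B^1 mod M = 7^1 mod 509 = 7
Delta = (8 - 1) * 7 mod 509 = 49
New hash = (98 + 49) mod 509 = 147

Answer: 147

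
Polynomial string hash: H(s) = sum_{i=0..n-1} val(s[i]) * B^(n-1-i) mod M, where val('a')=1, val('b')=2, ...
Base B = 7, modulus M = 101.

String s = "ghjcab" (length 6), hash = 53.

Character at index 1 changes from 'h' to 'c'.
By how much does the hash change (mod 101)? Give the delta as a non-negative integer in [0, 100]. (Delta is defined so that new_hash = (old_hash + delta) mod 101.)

Answer: 14

Derivation:
Delta formula: (val(new) - val(old)) * B^(n-1-k) mod M
  val('c') - val('h') = 3 - 8 = -5
  B^(n-1-k) = 7^4 mod 101 = 78
  Delta = -5 * 78 mod 101 = 14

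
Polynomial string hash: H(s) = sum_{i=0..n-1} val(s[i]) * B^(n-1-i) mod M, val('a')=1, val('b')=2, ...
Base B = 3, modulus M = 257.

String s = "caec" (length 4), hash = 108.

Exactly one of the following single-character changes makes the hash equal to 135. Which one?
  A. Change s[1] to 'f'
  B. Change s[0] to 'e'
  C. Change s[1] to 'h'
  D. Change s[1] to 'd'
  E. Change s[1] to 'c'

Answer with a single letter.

Option A: s[1]='a'->'f', delta=(6-1)*3^2 mod 257 = 45, hash=108+45 mod 257 = 153
Option B: s[0]='c'->'e', delta=(5-3)*3^3 mod 257 = 54, hash=108+54 mod 257 = 162
Option C: s[1]='a'->'h', delta=(8-1)*3^2 mod 257 = 63, hash=108+63 mod 257 = 171
Option D: s[1]='a'->'d', delta=(4-1)*3^2 mod 257 = 27, hash=108+27 mod 257 = 135 <-- target
Option E: s[1]='a'->'c', delta=(3-1)*3^2 mod 257 = 18, hash=108+18 mod 257 = 126

Answer: D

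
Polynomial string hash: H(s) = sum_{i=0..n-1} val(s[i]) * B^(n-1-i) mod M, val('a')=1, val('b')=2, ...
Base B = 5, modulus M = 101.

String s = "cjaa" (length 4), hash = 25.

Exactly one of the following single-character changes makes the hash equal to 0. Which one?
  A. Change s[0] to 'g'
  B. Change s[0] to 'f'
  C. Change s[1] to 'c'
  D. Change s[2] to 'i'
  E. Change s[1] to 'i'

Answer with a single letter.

Answer: E

Derivation:
Option A: s[0]='c'->'g', delta=(7-3)*5^3 mod 101 = 96, hash=25+96 mod 101 = 20
Option B: s[0]='c'->'f', delta=(6-3)*5^3 mod 101 = 72, hash=25+72 mod 101 = 97
Option C: s[1]='j'->'c', delta=(3-10)*5^2 mod 101 = 27, hash=25+27 mod 101 = 52
Option D: s[2]='a'->'i', delta=(9-1)*5^1 mod 101 = 40, hash=25+40 mod 101 = 65
Option E: s[1]='j'->'i', delta=(9-10)*5^2 mod 101 = 76, hash=25+76 mod 101 = 0 <-- target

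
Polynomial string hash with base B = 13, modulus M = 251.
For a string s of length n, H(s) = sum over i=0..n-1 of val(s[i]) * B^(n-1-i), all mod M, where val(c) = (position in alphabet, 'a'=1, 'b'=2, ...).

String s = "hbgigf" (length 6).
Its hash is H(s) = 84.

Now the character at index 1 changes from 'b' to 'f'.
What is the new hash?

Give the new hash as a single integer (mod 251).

val('b') = 2, val('f') = 6
Position k = 1, exponent = n-1-k = 4
B^4 mod M = 13^4 mod 251 = 198
Delta = (6 - 2) * 198 mod 251 = 39
New hash = (84 + 39) mod 251 = 123

Answer: 123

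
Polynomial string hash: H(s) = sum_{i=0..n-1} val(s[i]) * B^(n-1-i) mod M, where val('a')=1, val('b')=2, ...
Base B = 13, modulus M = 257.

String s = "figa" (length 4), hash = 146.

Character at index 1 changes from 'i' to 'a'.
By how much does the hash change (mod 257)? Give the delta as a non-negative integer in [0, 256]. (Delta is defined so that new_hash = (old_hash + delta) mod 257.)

Answer: 190

Derivation:
Delta formula: (val(new) - val(old)) * B^(n-1-k) mod M
  val('a') - val('i') = 1 - 9 = -8
  B^(n-1-k) = 13^2 mod 257 = 169
  Delta = -8 * 169 mod 257 = 190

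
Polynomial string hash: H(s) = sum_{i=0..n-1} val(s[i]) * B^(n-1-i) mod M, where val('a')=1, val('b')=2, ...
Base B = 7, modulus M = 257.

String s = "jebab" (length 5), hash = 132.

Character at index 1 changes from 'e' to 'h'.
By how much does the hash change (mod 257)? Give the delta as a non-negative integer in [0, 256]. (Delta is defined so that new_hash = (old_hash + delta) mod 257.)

Delta formula: (val(new) - val(old)) * B^(n-1-k) mod M
  val('h') - val('e') = 8 - 5 = 3
  B^(n-1-k) = 7^3 mod 257 = 86
  Delta = 3 * 86 mod 257 = 1

Answer: 1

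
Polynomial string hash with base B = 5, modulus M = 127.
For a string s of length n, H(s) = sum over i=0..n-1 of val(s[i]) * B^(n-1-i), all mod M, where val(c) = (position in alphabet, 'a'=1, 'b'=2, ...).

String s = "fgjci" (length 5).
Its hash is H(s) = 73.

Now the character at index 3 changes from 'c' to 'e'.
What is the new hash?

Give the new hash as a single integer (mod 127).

val('c') = 3, val('e') = 5
Position k = 3, exponent = n-1-k = 1
B^1 mod M = 5^1 mod 127 = 5
Delta = (5 - 3) * 5 mod 127 = 10
New hash = (73 + 10) mod 127 = 83

Answer: 83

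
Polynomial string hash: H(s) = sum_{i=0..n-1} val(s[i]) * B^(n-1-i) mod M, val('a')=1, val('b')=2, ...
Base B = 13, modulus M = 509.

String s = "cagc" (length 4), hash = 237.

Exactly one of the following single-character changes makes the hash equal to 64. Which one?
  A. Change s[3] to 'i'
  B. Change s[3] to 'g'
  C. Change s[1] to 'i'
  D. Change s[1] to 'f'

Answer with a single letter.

Answer: D

Derivation:
Option A: s[3]='c'->'i', delta=(9-3)*13^0 mod 509 = 6, hash=237+6 mod 509 = 243
Option B: s[3]='c'->'g', delta=(7-3)*13^0 mod 509 = 4, hash=237+4 mod 509 = 241
Option C: s[1]='a'->'i', delta=(9-1)*13^2 mod 509 = 334, hash=237+334 mod 509 = 62
Option D: s[1]='a'->'f', delta=(6-1)*13^2 mod 509 = 336, hash=237+336 mod 509 = 64 <-- target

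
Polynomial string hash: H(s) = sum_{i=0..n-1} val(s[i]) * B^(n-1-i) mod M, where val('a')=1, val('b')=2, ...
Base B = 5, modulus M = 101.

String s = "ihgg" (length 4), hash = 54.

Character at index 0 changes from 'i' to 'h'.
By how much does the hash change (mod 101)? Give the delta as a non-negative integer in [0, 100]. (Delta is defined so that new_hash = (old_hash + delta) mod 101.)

Answer: 77

Derivation:
Delta formula: (val(new) - val(old)) * B^(n-1-k) mod M
  val('h') - val('i') = 8 - 9 = -1
  B^(n-1-k) = 5^3 mod 101 = 24
  Delta = -1 * 24 mod 101 = 77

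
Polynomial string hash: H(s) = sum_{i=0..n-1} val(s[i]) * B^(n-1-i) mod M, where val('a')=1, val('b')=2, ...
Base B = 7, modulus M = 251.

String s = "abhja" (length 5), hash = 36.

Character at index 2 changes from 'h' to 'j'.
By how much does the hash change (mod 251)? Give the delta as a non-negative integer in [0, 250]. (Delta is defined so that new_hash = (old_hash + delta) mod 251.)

Delta formula: (val(new) - val(old)) * B^(n-1-k) mod M
  val('j') - val('h') = 10 - 8 = 2
  B^(n-1-k) = 7^2 mod 251 = 49
  Delta = 2 * 49 mod 251 = 98

Answer: 98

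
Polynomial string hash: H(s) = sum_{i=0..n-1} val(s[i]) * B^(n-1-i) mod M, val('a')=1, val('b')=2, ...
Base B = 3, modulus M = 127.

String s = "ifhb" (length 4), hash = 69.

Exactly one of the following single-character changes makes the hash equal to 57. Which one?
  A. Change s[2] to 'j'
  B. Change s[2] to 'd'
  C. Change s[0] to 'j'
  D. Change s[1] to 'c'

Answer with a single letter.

Answer: B

Derivation:
Option A: s[2]='h'->'j', delta=(10-8)*3^1 mod 127 = 6, hash=69+6 mod 127 = 75
Option B: s[2]='h'->'d', delta=(4-8)*3^1 mod 127 = 115, hash=69+115 mod 127 = 57 <-- target
Option C: s[0]='i'->'j', delta=(10-9)*3^3 mod 127 = 27, hash=69+27 mod 127 = 96
Option D: s[1]='f'->'c', delta=(3-6)*3^2 mod 127 = 100, hash=69+100 mod 127 = 42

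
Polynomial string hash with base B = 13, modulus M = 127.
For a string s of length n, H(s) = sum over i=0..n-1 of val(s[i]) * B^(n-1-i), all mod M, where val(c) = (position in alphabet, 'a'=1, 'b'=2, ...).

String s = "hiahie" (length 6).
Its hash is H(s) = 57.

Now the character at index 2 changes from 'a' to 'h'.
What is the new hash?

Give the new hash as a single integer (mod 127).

val('a') = 1, val('h') = 8
Position k = 2, exponent = n-1-k = 3
B^3 mod M = 13^3 mod 127 = 38
Delta = (8 - 1) * 38 mod 127 = 12
New hash = (57 + 12) mod 127 = 69

Answer: 69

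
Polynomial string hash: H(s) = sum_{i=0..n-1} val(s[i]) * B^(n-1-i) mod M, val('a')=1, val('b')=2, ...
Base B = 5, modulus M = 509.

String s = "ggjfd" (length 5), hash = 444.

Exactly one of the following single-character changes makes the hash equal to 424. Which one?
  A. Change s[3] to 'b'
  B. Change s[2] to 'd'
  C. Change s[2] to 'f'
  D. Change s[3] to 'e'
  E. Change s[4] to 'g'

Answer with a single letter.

Answer: A

Derivation:
Option A: s[3]='f'->'b', delta=(2-6)*5^1 mod 509 = 489, hash=444+489 mod 509 = 424 <-- target
Option B: s[2]='j'->'d', delta=(4-10)*5^2 mod 509 = 359, hash=444+359 mod 509 = 294
Option C: s[2]='j'->'f', delta=(6-10)*5^2 mod 509 = 409, hash=444+409 mod 509 = 344
Option D: s[3]='f'->'e', delta=(5-6)*5^1 mod 509 = 504, hash=444+504 mod 509 = 439
Option E: s[4]='d'->'g', delta=(7-4)*5^0 mod 509 = 3, hash=444+3 mod 509 = 447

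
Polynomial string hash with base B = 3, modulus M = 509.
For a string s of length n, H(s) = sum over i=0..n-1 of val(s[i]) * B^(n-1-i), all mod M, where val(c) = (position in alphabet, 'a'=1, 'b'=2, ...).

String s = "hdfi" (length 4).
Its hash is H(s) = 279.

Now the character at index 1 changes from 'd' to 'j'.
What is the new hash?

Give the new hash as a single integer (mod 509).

val('d') = 4, val('j') = 10
Position k = 1, exponent = n-1-k = 2
B^2 mod M = 3^2 mod 509 = 9
Delta = (10 - 4) * 9 mod 509 = 54
New hash = (279 + 54) mod 509 = 333

Answer: 333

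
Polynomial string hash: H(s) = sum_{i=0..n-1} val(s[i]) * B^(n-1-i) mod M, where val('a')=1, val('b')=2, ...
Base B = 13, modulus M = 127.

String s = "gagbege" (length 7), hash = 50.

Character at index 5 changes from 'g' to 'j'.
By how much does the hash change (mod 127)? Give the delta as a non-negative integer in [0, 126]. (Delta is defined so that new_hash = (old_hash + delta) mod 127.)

Delta formula: (val(new) - val(old)) * B^(n-1-k) mod M
  val('j') - val('g') = 10 - 7 = 3
  B^(n-1-k) = 13^1 mod 127 = 13
  Delta = 3 * 13 mod 127 = 39

Answer: 39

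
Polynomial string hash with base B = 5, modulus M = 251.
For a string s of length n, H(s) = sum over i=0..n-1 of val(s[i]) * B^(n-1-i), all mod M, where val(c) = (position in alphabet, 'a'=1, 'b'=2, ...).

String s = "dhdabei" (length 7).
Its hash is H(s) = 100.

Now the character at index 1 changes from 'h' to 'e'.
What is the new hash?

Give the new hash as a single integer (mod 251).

Answer: 12

Derivation:
val('h') = 8, val('e') = 5
Position k = 1, exponent = n-1-k = 5
B^5 mod M = 5^5 mod 251 = 113
Delta = (5 - 8) * 113 mod 251 = 163
New hash = (100 + 163) mod 251 = 12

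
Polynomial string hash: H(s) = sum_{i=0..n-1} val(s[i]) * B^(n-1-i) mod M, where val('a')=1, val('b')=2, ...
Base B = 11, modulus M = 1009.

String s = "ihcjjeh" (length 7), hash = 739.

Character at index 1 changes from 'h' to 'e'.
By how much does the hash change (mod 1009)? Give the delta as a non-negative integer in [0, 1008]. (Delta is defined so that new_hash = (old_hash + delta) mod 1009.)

Delta formula: (val(new) - val(old)) * B^(n-1-k) mod M
  val('e') - val('h') = 5 - 8 = -3
  B^(n-1-k) = 11^5 mod 1009 = 620
  Delta = -3 * 620 mod 1009 = 158

Answer: 158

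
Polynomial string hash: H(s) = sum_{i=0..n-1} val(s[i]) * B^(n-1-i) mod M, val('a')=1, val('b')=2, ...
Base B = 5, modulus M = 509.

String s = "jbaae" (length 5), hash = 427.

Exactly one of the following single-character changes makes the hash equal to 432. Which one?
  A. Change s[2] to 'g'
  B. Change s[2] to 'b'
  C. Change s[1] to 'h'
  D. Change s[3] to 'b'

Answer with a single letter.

Answer: D

Derivation:
Option A: s[2]='a'->'g', delta=(7-1)*5^2 mod 509 = 150, hash=427+150 mod 509 = 68
Option B: s[2]='a'->'b', delta=(2-1)*5^2 mod 509 = 25, hash=427+25 mod 509 = 452
Option C: s[1]='b'->'h', delta=(8-2)*5^3 mod 509 = 241, hash=427+241 mod 509 = 159
Option D: s[3]='a'->'b', delta=(2-1)*5^1 mod 509 = 5, hash=427+5 mod 509 = 432 <-- target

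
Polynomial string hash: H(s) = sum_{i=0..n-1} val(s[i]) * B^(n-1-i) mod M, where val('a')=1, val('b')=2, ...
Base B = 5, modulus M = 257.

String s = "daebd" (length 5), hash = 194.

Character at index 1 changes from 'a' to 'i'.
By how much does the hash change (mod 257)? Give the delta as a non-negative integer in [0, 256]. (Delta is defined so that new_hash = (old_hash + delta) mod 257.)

Answer: 229

Derivation:
Delta formula: (val(new) - val(old)) * B^(n-1-k) mod M
  val('i') - val('a') = 9 - 1 = 8
  B^(n-1-k) = 5^3 mod 257 = 125
  Delta = 8 * 125 mod 257 = 229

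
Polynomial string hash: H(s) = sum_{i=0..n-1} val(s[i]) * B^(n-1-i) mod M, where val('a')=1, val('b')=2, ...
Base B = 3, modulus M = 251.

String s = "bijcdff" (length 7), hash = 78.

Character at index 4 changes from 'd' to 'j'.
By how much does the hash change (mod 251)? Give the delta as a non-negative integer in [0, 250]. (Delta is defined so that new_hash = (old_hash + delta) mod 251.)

Answer: 54

Derivation:
Delta formula: (val(new) - val(old)) * B^(n-1-k) mod M
  val('j') - val('d') = 10 - 4 = 6
  B^(n-1-k) = 3^2 mod 251 = 9
  Delta = 6 * 9 mod 251 = 54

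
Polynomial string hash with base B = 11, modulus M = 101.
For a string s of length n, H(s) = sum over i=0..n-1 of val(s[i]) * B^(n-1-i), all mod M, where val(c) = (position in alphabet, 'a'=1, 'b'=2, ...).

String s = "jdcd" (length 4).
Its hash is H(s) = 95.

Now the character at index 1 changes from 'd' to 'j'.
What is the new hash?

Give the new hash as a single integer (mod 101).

val('d') = 4, val('j') = 10
Position k = 1, exponent = n-1-k = 2
B^2 mod M = 11^2 mod 101 = 20
Delta = (10 - 4) * 20 mod 101 = 19
New hash = (95 + 19) mod 101 = 13

Answer: 13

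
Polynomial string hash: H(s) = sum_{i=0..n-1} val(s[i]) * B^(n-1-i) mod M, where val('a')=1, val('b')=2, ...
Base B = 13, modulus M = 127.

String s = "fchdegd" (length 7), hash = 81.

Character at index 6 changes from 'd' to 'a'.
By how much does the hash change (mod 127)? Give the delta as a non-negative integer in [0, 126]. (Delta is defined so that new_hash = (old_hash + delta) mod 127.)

Delta formula: (val(new) - val(old)) * B^(n-1-k) mod M
  val('a') - val('d') = 1 - 4 = -3
  B^(n-1-k) = 13^0 mod 127 = 1
  Delta = -3 * 1 mod 127 = 124

Answer: 124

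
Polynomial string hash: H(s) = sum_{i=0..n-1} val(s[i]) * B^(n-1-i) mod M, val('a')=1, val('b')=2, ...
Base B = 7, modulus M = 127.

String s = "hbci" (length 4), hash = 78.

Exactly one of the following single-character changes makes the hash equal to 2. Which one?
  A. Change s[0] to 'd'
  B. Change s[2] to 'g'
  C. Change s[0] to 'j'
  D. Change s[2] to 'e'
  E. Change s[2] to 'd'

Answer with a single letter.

Answer: C

Derivation:
Option A: s[0]='h'->'d', delta=(4-8)*7^3 mod 127 = 25, hash=78+25 mod 127 = 103
Option B: s[2]='c'->'g', delta=(7-3)*7^1 mod 127 = 28, hash=78+28 mod 127 = 106
Option C: s[0]='h'->'j', delta=(10-8)*7^3 mod 127 = 51, hash=78+51 mod 127 = 2 <-- target
Option D: s[2]='c'->'e', delta=(5-3)*7^1 mod 127 = 14, hash=78+14 mod 127 = 92
Option E: s[2]='c'->'d', delta=(4-3)*7^1 mod 127 = 7, hash=78+7 mod 127 = 85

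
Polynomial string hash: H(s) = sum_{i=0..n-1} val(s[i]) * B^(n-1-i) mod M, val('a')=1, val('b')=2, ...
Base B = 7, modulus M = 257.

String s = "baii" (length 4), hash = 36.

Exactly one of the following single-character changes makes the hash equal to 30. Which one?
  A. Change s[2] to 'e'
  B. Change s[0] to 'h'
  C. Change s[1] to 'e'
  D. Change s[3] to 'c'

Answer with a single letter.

Answer: D

Derivation:
Option A: s[2]='i'->'e', delta=(5-9)*7^1 mod 257 = 229, hash=36+229 mod 257 = 8
Option B: s[0]='b'->'h', delta=(8-2)*7^3 mod 257 = 2, hash=36+2 mod 257 = 38
Option C: s[1]='a'->'e', delta=(5-1)*7^2 mod 257 = 196, hash=36+196 mod 257 = 232
Option D: s[3]='i'->'c', delta=(3-9)*7^0 mod 257 = 251, hash=36+251 mod 257 = 30 <-- target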